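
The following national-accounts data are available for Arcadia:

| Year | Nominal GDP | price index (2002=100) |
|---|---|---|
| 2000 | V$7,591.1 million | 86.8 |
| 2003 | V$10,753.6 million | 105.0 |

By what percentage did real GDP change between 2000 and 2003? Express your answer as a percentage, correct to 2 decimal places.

Real GDP 2000 = 7591.1 / 0.868 = 8745.51.
Real GDP 2003 = 10753.6 / 1.050 = 10241.52.
Real growth = 10241.52 / 8745.51 − 1 = 0.1711.

17.11%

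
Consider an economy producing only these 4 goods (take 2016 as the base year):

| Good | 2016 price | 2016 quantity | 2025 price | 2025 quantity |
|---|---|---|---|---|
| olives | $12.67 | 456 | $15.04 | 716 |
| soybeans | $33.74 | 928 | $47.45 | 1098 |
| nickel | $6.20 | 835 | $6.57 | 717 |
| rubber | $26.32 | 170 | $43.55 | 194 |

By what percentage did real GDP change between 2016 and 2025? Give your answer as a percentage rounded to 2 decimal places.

Real GDP 2016 = Nominal GDP 2016 = 12.67·456 + 33.74·928 + 6.20·835 + 26.32·170 = 46739.64.
Real GDP 2025 (at 2016 prices) = 12.67·716 + 33.74·1098 + 6.20·717 + 26.32·194 = 55669.72.
Real growth = 55669.72/46739.64 − 1 = 0.1911.

19.11%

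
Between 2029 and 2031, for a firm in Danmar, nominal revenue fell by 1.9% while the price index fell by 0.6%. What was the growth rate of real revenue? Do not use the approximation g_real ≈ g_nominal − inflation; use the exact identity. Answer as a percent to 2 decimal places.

-1.31%

(1 + g_nom) = (1 + g_real)(1 + π), so g_real = 0.9810 / 0.9940 − 1 = -0.01308.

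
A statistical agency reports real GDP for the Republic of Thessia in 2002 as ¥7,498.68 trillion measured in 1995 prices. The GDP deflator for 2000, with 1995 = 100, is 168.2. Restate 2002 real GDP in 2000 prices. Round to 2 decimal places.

¥12,612.78 trillion

Real GDP in 2000 prices = Real GDP in 1995 prices × (P_2000/P_1995) = 7498.68 × 1.682 = 12612.78.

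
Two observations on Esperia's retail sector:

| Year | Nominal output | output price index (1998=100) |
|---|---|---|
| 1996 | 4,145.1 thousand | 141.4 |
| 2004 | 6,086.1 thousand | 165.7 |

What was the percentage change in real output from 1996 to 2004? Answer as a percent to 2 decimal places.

Real output 1996 = 4145.1 / 1.414 = 2931.47.
Real output 2004 = 6086.1 / 1.657 = 3672.96.
Real growth = 3672.96 / 2931.47 − 1 = 0.2529.

25.29%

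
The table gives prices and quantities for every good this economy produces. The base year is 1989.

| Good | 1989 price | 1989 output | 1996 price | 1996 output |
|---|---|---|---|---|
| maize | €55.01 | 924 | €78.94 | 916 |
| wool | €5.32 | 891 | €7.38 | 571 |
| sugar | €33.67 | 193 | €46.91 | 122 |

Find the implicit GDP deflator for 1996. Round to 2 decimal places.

142.95

Nominal GDP 1996 = 78.94·916 + 7.38·571 + 46.91·122 = 82246.04.
Real GDP 1996 (at 1989 prices) = 55.01·916 + 5.32·571 + 33.67·122 = 57534.62.
Deflator = Nominal/Real × 100 = 82246.04/57534.62 × 100 = 142.951.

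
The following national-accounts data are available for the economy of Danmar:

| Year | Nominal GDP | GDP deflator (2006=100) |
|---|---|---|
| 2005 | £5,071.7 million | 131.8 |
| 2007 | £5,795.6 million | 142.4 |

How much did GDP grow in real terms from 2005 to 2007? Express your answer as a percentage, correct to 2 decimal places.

5.77%

Real GDP 2005 = 5071.7 / 1.318 = 3848.03.
Real GDP 2007 = 5795.6 / 1.424 = 4069.94.
Real growth = 4069.94 / 3848.03 − 1 = 0.0577.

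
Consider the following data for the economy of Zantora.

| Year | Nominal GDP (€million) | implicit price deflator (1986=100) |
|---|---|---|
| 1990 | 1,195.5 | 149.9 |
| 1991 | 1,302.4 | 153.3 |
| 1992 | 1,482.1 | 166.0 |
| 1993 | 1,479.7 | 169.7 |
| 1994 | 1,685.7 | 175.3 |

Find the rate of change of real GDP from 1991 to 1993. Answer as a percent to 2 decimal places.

Real GDP 1991 = 1302.4/1.533 = 849.58.
Real GDP 1993 = 1479.7/1.697 = 871.95.
Change = 871.95/849.58 − 1 = 0.0263.

2.63%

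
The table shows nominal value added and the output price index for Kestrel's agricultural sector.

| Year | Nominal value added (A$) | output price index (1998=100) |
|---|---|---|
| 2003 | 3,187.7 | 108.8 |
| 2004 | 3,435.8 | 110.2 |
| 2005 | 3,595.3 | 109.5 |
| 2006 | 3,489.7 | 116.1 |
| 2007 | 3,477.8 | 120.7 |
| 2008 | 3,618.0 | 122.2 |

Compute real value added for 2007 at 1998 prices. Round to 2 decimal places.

Real value added 2007 = 3477.8 / 1.207 = 2881.36.

A$2,881.36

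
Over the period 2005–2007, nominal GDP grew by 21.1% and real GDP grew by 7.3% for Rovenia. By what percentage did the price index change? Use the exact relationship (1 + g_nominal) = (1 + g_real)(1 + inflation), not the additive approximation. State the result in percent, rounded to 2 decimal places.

12.86%

(1 + g_nom) = (1 + g_real)(1 + π), so π = 1.2110 / 1.0730 − 1 = 0.12861.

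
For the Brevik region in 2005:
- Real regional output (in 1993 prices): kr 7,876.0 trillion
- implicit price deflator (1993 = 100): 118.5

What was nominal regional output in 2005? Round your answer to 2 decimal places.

Nominal regional output = Real × (implicit price deflator/100) = 7876.0 × 1.185 = 9333.06.

kr 9,333.06 trillion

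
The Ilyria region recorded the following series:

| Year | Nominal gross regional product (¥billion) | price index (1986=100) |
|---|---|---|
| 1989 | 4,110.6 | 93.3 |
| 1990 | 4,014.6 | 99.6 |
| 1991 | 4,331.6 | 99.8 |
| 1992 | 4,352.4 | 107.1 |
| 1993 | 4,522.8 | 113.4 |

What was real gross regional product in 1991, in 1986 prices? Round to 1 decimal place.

Real gross regional product 1991 = 4331.6 / 0.998 = 4340.28.

¥4,340.3 billion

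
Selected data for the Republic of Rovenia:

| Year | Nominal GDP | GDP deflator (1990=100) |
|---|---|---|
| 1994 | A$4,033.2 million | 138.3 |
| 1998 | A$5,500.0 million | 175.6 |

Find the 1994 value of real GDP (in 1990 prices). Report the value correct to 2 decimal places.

A$2,916.27 million

Real GDP = Nominal / (GDP deflator/100) = 4033.2 / 1.383 = 2916.27.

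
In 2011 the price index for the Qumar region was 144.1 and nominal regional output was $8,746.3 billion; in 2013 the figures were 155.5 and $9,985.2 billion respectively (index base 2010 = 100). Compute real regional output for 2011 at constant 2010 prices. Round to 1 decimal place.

$6,069.6 billion

Real regional output = Nominal / (price index/100) = 8746.3 / 1.441 = 6069.60.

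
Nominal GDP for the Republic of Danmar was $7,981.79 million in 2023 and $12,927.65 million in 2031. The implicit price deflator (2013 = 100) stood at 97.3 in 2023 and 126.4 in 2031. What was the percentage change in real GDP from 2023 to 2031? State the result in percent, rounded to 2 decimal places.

24.68%

Deflate each year: 2023 → 7981.79/0.973 = 8203.28; 2031 → 12927.65/1.264 = 10227.57.
So real GDP changed by 10227.57/8203.28 − 1 = 0.2468, i.e. 24.68%.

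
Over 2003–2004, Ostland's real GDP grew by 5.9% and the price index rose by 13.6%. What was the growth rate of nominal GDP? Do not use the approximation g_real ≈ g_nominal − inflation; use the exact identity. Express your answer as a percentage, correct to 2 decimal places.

(1 + g_nom) = (1 + g_real)(1 + π) = 1.0590 × 1.1360 = 1.20302.

20.30%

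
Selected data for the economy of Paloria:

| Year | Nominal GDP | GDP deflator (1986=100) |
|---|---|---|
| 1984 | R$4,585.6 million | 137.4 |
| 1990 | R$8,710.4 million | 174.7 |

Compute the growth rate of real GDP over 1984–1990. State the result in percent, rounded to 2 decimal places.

49.39%

Real GDP 1984 = 4585.6 / 1.374 = 3337.41.
Real GDP 1990 = 8710.4 / 1.747 = 4985.92.
Real growth = 4985.92 / 3337.41 − 1 = 0.4939.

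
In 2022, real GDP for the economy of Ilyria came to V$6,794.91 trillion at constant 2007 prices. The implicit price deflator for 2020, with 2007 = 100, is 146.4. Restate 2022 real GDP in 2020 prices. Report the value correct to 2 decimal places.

Real GDP in 2020 prices = Real GDP in 2007 prices × (P_2020/P_2007) = 6794.91 × 1.464 = 9947.75.

V$9,947.75 trillion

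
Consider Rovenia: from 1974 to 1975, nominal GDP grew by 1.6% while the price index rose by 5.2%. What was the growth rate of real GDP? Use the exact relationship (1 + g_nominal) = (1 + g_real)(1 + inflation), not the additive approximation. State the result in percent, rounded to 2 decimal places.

-3.42%

(1 + g_nom) = (1 + g_real)(1 + π), so g_real = 1.0160 / 1.0520 − 1 = -0.03422.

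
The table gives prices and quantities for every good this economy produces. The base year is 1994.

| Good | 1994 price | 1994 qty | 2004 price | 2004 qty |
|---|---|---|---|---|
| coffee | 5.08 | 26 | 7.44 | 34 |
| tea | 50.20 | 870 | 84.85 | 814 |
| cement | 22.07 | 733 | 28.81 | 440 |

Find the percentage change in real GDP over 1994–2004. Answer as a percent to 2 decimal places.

-15.40%

Real GDP 1994 = Nominal GDP 1994 = 5.08·26 + 50.20·870 + 22.07·733 = 59983.39.
Real GDP 2004 (at 1994 prices) = 5.08·34 + 50.20·814 + 22.07·440 = 50746.32.
Real growth = 50746.32/59983.39 − 1 = -0.1540.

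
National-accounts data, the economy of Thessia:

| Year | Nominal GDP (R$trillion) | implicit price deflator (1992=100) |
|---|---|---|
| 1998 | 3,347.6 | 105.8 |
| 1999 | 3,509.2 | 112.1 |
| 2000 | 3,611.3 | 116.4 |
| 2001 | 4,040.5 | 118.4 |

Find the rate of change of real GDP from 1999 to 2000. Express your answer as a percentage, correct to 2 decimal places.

-0.89%

Real GDP 1999 = 3509.2/1.121 = 3130.42.
Real GDP 2000 = 3611.3/1.164 = 3102.49.
Change = 3102.49/3130.42 − 1 = -0.0089.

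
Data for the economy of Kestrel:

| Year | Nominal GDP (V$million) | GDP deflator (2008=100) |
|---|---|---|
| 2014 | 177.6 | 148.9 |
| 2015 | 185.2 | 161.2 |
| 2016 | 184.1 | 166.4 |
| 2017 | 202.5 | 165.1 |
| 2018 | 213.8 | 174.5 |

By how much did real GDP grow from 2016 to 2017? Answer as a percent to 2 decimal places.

Real GDP 2016 = 184.1/1.664 = 110.64.
Real GDP 2017 = 202.5/1.651 = 122.65.
Change = 122.65/110.64 − 1 = 0.1086.

10.86%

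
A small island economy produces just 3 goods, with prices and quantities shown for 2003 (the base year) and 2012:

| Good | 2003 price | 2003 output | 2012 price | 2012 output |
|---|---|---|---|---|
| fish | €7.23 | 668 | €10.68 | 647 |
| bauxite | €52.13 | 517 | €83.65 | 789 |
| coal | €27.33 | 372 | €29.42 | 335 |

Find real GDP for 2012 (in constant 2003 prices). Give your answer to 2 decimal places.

€54963.93

Real GDP 2012 = Σ (p_2003 × q_2012) = 7.23·647 + 52.13·789 + 27.33·335 = 54963.93.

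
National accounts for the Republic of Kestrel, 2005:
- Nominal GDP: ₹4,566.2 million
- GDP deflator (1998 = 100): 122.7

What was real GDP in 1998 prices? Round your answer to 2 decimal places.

Real GDP = Nominal / (GDP deflator/100) = 4566.2 / 1.227 = 3721.43.

₹3,721.43 million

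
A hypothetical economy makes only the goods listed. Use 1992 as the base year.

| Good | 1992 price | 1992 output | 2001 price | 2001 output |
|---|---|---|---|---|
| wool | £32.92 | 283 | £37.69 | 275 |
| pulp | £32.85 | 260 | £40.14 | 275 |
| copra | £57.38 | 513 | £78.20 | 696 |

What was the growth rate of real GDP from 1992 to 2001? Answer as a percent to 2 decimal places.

Real GDP 1992 = Nominal GDP 1992 = 32.92·283 + 32.85·260 + 57.38·513 = 47293.30.
Real GDP 2001 (at 1992 prices) = 32.92·275 + 32.85·275 + 57.38·696 = 58023.23.
Real growth = 58023.23/47293.30 − 1 = 0.2269.

22.69%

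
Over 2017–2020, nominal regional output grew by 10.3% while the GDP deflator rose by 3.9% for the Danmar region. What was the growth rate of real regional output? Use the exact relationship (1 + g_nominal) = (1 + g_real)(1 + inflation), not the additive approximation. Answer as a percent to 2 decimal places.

(1 + g_nom) = (1 + g_real)(1 + π), so g_real = 1.1030 / 1.0390 − 1 = 0.06160.

6.16%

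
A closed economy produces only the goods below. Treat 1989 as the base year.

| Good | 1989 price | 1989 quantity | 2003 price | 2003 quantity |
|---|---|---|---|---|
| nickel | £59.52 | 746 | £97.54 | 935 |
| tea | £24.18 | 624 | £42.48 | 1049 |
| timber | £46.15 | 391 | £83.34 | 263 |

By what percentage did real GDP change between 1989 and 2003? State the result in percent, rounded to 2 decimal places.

20.14%

Real GDP 1989 = Nominal GDP 1989 = 59.52·746 + 24.18·624 + 46.15·391 = 77534.89.
Real GDP 2003 (at 1989 prices) = 59.52·935 + 24.18·1049 + 46.15·263 = 93153.47.
Real growth = 93153.47/77534.89 − 1 = 0.2014.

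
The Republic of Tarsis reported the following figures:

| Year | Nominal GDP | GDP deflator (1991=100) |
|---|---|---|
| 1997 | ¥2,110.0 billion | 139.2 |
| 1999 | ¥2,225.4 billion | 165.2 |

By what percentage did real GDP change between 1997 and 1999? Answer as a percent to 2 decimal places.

Deflate each year: 1997 → 2110.0/1.392 = 1515.80; 1999 → 2225.4/1.652 = 1347.09.
So real GDP changed by 1347.09/1515.80 − 1 = -0.1113, i.e. -11.13%.

-11.13%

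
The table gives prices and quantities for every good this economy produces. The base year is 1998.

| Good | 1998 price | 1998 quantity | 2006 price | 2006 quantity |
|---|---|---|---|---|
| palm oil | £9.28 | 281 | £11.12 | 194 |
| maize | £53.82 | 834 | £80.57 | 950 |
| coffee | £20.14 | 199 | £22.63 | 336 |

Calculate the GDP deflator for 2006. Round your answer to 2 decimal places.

Nominal GDP 2006 = 11.12·194 + 80.57·950 + 22.63·336 = 86302.46.
Real GDP 2006 (at 1998 prices) = 9.28·194 + 53.82·950 + 20.14·336 = 59696.36.
Deflator = Nominal/Real × 100 = 86302.46/59696.36 × 100 = 144.569.

144.57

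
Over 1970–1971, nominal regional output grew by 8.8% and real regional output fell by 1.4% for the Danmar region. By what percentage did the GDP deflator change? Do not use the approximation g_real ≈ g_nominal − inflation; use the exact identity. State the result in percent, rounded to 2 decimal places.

10.34%

(1 + g_nom) = (1 + g_real)(1 + π), so π = 1.0880 / 0.9860 − 1 = 0.10345.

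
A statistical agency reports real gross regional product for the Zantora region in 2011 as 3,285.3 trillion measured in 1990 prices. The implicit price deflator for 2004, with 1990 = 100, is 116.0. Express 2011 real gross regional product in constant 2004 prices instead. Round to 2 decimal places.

Real gross regional product in 2004 prices = Real gross regional product in 1990 prices × (P_2004/P_1990) = 3285.3 × 1.160 = 3810.95.

3,810.95 trillion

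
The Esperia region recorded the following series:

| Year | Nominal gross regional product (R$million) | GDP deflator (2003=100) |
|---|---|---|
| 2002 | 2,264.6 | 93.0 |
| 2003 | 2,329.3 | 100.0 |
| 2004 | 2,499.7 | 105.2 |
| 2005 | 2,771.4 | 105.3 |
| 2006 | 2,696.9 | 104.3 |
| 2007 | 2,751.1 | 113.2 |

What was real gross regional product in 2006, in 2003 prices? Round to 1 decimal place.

R$2,585.7 million

Real gross regional product 2006 = 2696.9 / 1.043 = 2585.71.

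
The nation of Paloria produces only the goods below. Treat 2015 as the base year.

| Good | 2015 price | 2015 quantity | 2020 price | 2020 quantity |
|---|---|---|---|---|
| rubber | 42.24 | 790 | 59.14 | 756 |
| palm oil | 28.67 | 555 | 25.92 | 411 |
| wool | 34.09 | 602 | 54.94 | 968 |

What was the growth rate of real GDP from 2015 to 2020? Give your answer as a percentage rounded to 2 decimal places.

9.90%

Real GDP 2015 = Nominal GDP 2015 = 42.24·790 + 28.67·555 + 34.09·602 = 69803.63.
Real GDP 2020 (at 2015 prices) = 42.24·756 + 28.67·411 + 34.09·968 = 76715.93.
Real growth = 76715.93/69803.63 − 1 = 0.0990.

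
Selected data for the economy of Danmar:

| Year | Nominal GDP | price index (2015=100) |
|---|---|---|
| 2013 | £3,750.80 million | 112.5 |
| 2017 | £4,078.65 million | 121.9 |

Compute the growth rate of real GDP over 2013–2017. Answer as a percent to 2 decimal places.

Deflate each year: 2013 → 3750.80/1.125 = 3334.04; 2017 → 4078.65/1.219 = 3345.90.
So real GDP changed by 3345.90/3334.04 − 1 = 0.0036, i.e. 0.36%.

0.36%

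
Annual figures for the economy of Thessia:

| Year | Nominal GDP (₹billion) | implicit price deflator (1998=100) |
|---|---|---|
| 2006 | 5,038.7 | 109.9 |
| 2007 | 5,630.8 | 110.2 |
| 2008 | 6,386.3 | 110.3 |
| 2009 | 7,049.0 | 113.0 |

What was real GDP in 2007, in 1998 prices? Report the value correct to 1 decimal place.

Real GDP 2007 = 5630.8 / 1.102 = 5109.62.

₹5,109.6 billion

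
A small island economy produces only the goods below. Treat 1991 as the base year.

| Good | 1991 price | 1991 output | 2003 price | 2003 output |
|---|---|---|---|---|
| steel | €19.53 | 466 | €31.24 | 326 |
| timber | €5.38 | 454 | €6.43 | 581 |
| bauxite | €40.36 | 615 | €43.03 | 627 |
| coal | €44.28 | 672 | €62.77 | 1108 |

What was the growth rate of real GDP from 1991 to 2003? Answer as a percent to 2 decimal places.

Real GDP 1991 = Nominal GDP 1991 = 19.53·466 + 5.38·454 + 40.36·615 + 44.28·672 = 66121.06.
Real GDP 2003 (at 1991 prices) = 19.53·326 + 5.38·581 + 40.36·627 + 44.28·1108 = 83860.52.
Real growth = 83860.52/66121.06 − 1 = 0.2683.

26.83%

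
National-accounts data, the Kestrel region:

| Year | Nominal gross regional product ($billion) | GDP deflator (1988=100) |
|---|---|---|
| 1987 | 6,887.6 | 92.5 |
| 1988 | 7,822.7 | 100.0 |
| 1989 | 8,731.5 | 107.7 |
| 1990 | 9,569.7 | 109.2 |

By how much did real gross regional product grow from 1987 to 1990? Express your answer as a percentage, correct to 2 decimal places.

Real gross regional product 1987 = 6887.6/0.925 = 7446.05.
Real gross regional product 1990 = 9569.7/1.092 = 8763.46.
Change = 8763.46/7446.05 − 1 = 0.1769.

17.69%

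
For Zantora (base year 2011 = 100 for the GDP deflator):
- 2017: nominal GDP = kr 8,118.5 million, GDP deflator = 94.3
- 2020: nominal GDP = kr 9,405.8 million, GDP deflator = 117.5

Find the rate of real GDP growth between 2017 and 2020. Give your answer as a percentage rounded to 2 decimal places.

Real GDP 2017 = 8118.5 / 0.943 = 8609.23.
Real GDP 2020 = 9405.8 / 1.175 = 8004.94.
Real growth = 8004.94 / 8609.23 − 1 = -0.0702.

-7.02%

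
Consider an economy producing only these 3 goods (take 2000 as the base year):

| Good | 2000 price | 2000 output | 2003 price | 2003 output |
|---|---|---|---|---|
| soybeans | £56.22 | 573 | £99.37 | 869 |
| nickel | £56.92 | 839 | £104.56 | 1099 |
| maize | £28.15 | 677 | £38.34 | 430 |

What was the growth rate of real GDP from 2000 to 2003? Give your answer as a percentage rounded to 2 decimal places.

Real GDP 2000 = Nominal GDP 2000 = 56.22·573 + 56.92·839 + 28.15·677 = 99027.49.
Real GDP 2003 (at 2000 prices) = 56.22·869 + 56.92·1099 + 28.15·430 = 123514.76.
Real growth = 123514.76/99027.49 − 1 = 0.2473.

24.73%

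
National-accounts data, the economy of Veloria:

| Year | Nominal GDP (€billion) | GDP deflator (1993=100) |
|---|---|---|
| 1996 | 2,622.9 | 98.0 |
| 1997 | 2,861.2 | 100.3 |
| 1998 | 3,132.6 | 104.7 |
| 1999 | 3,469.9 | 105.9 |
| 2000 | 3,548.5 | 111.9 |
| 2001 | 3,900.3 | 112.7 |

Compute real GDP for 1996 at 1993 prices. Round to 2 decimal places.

€2,676.43 billion

Real GDP 1996 = 2622.9 / 0.980 = 2676.43.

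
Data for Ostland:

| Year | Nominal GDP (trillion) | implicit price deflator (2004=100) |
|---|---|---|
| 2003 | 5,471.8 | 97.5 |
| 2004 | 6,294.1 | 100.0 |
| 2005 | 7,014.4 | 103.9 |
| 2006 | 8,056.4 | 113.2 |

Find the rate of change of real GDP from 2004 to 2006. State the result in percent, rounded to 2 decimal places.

13.07%

Real GDP 2004 = 6294.1/1.000 = 6294.10.
Real GDP 2006 = 8056.4/1.132 = 7116.96.
Change = 7116.96/6294.10 − 1 = 0.1307.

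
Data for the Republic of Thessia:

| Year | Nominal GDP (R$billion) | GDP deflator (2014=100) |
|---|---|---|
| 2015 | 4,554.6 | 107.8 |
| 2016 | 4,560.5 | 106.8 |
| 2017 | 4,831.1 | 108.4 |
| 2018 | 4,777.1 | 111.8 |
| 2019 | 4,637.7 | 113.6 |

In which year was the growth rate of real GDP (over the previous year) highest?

2016: real = 4560.5/1.068 = 4270.13; growth vs 2015 (4225.05) = 1.07%.
2017: real = 4831.1/1.084 = 4456.73; growth vs 2016 (4270.13) = 4.37%.
2018: real = 4777.1/1.118 = 4272.90; growth vs 2017 (4456.73) = -4.12%.
2019: real = 4637.7/1.136 = 4082.48; growth vs 2018 (4272.90) = -4.46%.

2017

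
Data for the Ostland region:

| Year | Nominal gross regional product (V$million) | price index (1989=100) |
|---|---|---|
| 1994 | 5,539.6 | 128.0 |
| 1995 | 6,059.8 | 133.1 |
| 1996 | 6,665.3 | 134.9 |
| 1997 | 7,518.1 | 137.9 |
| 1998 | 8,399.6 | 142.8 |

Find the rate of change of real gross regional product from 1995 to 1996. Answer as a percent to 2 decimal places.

8.52%

Real gross regional product 1995 = 6059.8/1.331 = 4552.82.
Real gross regional product 1996 = 6665.3/1.349 = 4940.92.
Change = 4940.92/4552.82 − 1 = 0.0852.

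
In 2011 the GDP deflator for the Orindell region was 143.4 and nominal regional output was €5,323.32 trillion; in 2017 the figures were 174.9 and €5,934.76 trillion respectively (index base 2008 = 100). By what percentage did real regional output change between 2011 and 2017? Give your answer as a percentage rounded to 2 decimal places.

-8.59%

Real regional output 2011 = 5323.32 / 1.434 = 3712.22.
Real regional output 2017 = 5934.76 / 1.749 = 3393.23.
Real growth = 3393.23 / 3712.22 − 1 = -0.0859.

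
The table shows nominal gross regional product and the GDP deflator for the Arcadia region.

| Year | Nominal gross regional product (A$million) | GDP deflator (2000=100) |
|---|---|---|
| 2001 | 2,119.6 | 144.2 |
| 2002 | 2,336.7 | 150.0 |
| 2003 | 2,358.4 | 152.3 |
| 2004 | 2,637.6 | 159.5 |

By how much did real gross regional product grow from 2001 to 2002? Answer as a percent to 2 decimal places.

5.98%

Real gross regional product 2001 = 2119.6/1.442 = 1469.90.
Real gross regional product 2002 = 2336.7/1.500 = 1557.80.
Change = 1557.80/1469.90 − 1 = 0.0598.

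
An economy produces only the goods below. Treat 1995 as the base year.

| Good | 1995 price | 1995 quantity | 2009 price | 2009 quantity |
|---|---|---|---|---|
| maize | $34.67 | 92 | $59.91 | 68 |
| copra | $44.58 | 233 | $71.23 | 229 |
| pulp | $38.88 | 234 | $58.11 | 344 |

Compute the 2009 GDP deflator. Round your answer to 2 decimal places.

155.64

Nominal GDP 2009 = 59.91·68 + 71.23·229 + 58.11·344 = 40375.39.
Real GDP 2009 (at 1995 prices) = 34.67·68 + 44.58·229 + 38.88·344 = 25941.10.
Deflator = Nominal/Real × 100 = 40375.39/25941.10 × 100 = 155.643.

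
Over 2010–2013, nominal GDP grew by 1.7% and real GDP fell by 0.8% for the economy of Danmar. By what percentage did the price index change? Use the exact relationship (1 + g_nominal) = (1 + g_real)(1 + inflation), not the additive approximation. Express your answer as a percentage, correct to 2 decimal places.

2.52%

(1 + g_nom) = (1 + g_real)(1 + π), so π = 1.0170 / 0.9920 − 1 = 0.02520.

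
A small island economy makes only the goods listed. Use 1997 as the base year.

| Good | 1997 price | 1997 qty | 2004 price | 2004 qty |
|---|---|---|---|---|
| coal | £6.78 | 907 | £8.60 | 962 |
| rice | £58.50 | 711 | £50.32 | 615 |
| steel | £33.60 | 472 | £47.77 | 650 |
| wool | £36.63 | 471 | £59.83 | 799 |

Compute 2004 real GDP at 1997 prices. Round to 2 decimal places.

£93607.23

Real GDP 2004 = Σ (p_1997 × q_2004) = 6.78·962 + 58.50·615 + 33.60·650 + 36.63·799 = 93607.23.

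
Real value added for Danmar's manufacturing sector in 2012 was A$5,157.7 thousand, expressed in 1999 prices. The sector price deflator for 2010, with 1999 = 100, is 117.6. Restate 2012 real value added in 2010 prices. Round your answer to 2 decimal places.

Real value added in 2010 prices = Real value added in 1999 prices × (P_2010/P_1999) = 5157.7 × 1.176 = 6065.46.

A$6,065.46 thousand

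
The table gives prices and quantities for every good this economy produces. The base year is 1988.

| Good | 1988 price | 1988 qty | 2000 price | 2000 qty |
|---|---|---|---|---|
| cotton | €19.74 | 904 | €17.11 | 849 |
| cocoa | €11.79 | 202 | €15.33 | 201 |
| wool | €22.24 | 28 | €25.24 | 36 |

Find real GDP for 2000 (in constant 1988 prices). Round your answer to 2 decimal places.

Real GDP 2000 = Σ (p_1988 × q_2000) = 19.74·849 + 11.79·201 + 22.24·36 = 19929.69.

€19929.69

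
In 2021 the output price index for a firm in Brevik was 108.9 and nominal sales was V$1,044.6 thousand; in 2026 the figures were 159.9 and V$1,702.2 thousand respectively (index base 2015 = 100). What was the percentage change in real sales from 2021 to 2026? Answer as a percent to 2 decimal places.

10.98%

Deflate each year: 2021 → 1044.6/1.089 = 959.23; 2026 → 1702.2/1.599 = 1064.54.
So real sales changed by 1064.54/959.23 − 1 = 0.1098, i.e. 10.98%.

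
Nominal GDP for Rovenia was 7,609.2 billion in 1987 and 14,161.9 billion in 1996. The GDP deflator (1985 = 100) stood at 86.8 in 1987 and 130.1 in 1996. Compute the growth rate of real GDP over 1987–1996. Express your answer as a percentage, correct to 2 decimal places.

24.17%

Deflate each year: 1987 → 7609.2/0.868 = 8766.36; 1996 → 14161.9/1.301 = 10885.40.
So real GDP changed by 10885.40/8766.36 − 1 = 0.2417, i.e. 24.17%.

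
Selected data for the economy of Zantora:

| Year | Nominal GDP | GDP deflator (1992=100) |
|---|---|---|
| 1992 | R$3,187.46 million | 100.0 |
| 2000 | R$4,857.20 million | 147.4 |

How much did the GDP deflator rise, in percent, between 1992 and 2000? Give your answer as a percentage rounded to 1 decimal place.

Price-level change = 147.4 / 100.0 − 1 = 0.4740.

47.4%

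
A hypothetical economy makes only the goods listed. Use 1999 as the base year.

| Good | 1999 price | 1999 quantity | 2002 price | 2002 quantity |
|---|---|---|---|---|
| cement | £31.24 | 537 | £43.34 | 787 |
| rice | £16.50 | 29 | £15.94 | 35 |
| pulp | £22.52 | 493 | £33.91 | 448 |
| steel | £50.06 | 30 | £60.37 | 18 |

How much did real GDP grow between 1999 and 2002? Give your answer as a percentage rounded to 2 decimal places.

21.08%

Real GDP 1999 = Nominal GDP 1999 = 31.24·537 + 16.50·29 + 22.52·493 + 50.06·30 = 29858.54.
Real GDP 2002 (at 1999 prices) = 31.24·787 + 16.50·35 + 22.52·448 + 50.06·18 = 36153.42.
Real growth = 36153.42/29858.54 − 1 = 0.2108.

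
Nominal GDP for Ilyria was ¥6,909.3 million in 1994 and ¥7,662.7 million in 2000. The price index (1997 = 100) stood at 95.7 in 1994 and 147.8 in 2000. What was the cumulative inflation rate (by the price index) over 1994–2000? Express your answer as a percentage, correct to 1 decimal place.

Price-level change = 147.8 / 95.7 − 1 = 0.5444.

54.4%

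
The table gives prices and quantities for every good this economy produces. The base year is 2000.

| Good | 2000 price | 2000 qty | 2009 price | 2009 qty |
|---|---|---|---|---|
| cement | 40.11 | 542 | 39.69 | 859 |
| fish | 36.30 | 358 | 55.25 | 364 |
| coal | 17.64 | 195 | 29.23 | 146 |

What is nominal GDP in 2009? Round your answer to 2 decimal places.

Nominal GDP 2009 = Σ (p_2009 × q_2009) = 39.69·859 + 55.25·364 + 29.23·146 = 58472.29.

58472.29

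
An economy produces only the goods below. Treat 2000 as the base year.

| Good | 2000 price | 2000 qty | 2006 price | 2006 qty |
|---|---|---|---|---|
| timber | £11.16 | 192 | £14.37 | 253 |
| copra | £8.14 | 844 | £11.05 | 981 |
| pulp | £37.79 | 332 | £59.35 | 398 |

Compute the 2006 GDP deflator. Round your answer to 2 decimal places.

Nominal GDP 2006 = 14.37·253 + 11.05·981 + 59.35·398 = 38096.96.
Real GDP 2006 (at 2000 prices) = 11.16·253 + 8.14·981 + 37.79·398 = 25849.24.
Deflator = Nominal/Real × 100 = 38096.96/25849.24 × 100 = 147.381.

147.38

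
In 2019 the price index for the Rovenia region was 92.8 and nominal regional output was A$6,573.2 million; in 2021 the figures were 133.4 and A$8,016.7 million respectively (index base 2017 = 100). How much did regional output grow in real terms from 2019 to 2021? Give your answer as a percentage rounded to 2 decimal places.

Real regional output 2019 = 6573.2 / 0.928 = 7083.19.
Real regional output 2021 = 8016.7 / 1.334 = 6009.52.
Real growth = 6009.52 / 7083.19 − 1 = -0.1516.

-15.16%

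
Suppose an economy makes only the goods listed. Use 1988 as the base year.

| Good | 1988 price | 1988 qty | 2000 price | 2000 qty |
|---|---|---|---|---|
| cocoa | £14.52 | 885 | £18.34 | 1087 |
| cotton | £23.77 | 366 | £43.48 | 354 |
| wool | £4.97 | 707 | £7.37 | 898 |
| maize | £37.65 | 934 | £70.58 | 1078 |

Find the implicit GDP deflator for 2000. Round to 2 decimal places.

Nominal GDP 2000 = 18.34·1087 + 43.48·354 + 7.37·898 + 70.58·1078 = 118031.00.
Real GDP 2000 (at 1988 prices) = 14.52·1087 + 23.77·354 + 4.97·898 + 37.65·1078 = 69247.58.
Deflator = Nominal/Real × 100 = 118031.00/69247.58 × 100 = 170.448.

170.45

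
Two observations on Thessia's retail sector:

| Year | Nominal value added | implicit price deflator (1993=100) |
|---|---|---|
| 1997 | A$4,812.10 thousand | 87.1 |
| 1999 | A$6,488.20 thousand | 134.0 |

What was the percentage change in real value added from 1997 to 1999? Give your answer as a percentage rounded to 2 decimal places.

Deflate each year: 1997 → 4812.10/0.871 = 5524.80; 1999 → 6488.20/1.340 = 4841.94.
So real value added changed by 4841.94/5524.80 − 1 = -0.1236, i.e. -12.36%.

-12.36%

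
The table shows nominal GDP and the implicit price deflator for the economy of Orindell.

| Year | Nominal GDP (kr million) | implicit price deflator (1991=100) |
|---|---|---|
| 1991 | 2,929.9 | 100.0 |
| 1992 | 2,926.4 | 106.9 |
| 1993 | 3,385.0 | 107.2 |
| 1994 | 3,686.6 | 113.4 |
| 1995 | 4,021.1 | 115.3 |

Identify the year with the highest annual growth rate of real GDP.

1992: real = 2926.4/1.069 = 2737.51; growth vs 1991 (2929.90) = -6.57%.
1993: real = 3385.0/1.072 = 3157.65; growth vs 1992 (2737.51) = 15.35%.
1994: real = 3686.6/1.134 = 3250.97; growth vs 1993 (3157.65) = 2.96%.
1995: real = 4021.1/1.153 = 3487.51; growth vs 1994 (3250.97) = 7.28%.

1993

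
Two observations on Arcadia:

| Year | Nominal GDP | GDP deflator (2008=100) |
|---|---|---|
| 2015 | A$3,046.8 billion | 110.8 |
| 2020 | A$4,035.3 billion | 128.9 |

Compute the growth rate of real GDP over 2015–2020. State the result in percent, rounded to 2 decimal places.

13.85%

Deflate each year: 2015 → 3046.8/1.108 = 2749.82; 2020 → 4035.3/1.289 = 3130.57.
So real GDP changed by 3130.57/2749.82 − 1 = 0.1385, i.e. 13.85%.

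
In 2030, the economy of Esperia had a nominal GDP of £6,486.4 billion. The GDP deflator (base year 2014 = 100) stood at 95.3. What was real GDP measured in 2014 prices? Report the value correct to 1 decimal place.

£6,806.3 billion

Real GDP = Nominal / (GDP deflator/100) = 6486.4 / 0.953 = 6806.30.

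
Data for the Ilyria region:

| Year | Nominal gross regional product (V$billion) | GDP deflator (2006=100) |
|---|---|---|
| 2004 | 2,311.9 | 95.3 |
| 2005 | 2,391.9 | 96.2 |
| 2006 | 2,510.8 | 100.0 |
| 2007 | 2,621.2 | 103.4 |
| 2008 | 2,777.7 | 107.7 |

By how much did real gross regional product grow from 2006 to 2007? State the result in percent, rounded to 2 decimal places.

0.96%

Real gross regional product 2006 = 2510.8/1.000 = 2510.80.
Real gross regional product 2007 = 2621.2/1.034 = 2535.01.
Change = 2535.01/2510.80 − 1 = 0.0096.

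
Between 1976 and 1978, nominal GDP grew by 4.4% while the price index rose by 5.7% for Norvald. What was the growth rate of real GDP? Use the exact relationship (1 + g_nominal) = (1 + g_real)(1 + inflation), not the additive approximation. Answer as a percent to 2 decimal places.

-1.23%

(1 + g_nom) = (1 + g_real)(1 + π), so g_real = 1.0440 / 1.0570 − 1 = -0.01230.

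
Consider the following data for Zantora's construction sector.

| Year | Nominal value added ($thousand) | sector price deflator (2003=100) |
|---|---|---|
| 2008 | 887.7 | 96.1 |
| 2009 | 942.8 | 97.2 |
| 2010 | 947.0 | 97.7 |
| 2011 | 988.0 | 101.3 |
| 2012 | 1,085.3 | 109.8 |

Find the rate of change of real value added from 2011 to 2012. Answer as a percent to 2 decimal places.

Real value added 2011 = 988.0/1.013 = 975.32.
Real value added 2012 = 1085.3/1.098 = 988.43.
Change = 988.43/975.32 − 1 = 0.0134.

1.34%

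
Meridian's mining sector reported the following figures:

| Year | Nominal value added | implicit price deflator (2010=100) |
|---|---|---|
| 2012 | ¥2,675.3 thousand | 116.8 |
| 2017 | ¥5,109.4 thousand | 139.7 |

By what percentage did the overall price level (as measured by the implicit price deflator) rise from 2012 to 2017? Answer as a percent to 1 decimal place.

Price-level change = 139.7 / 116.8 − 1 = 0.1961.

19.6%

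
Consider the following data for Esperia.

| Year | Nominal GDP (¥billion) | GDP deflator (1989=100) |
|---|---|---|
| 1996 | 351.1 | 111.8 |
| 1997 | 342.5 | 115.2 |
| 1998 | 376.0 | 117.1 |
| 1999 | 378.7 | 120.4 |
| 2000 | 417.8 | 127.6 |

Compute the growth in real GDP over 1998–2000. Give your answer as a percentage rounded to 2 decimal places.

1.97%

Real GDP 1998 = 376.0/1.171 = 321.09.
Real GDP 2000 = 417.8/1.276 = 327.43.
Change = 327.43/321.09 − 1 = 0.0197.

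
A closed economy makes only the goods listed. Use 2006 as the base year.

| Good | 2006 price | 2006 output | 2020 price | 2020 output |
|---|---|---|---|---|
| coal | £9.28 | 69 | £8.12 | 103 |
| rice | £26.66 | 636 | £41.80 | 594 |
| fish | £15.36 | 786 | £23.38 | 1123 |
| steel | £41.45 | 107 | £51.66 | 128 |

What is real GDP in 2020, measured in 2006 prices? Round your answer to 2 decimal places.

Real GDP 2020 = Σ (p_2006 × q_2020) = 9.28·103 + 26.66·594 + 15.36·1123 + 41.45·128 = 39346.76.

£39346.76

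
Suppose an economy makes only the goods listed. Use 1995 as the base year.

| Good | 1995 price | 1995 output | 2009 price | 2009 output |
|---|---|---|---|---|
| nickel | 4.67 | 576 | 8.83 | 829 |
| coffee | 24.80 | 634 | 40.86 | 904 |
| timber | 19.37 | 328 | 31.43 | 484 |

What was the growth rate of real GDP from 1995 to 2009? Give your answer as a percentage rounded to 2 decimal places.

Real GDP 1995 = Nominal GDP 1995 = 4.67·576 + 24.80·634 + 19.37·328 = 24766.48.
Real GDP 2009 (at 1995 prices) = 4.67·829 + 24.80·904 + 19.37·484 = 35665.71.
Real growth = 35665.71/24766.48 − 1 = 0.4401.

44.01%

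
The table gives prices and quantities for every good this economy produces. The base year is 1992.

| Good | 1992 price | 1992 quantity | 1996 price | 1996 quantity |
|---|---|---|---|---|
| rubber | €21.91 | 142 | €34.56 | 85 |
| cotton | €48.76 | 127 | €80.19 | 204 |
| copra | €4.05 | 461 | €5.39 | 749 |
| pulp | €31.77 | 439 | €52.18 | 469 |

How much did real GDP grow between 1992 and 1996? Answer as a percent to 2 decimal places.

Real GDP 1992 = Nominal GDP 1992 = 21.91·142 + 48.76·127 + 4.05·461 + 31.77·439 = 25117.82.
Real GDP 1996 (at 1992 prices) = 21.91·85 + 48.76·204 + 4.05·749 + 31.77·469 = 29742.97.
Real growth = 29742.97/25117.82 − 1 = 0.1841.

18.41%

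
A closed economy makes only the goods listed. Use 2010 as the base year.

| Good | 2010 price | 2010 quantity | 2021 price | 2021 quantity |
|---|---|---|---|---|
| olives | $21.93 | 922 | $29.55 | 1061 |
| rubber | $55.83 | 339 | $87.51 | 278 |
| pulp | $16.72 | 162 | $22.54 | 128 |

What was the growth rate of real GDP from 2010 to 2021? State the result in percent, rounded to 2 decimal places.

-2.21%

Real GDP 2010 = Nominal GDP 2010 = 21.93·922 + 55.83·339 + 16.72·162 = 41854.47.
Real GDP 2021 (at 2010 prices) = 21.93·1061 + 55.83·278 + 16.72·128 = 40928.63.
Real growth = 40928.63/41854.47 − 1 = -0.0221.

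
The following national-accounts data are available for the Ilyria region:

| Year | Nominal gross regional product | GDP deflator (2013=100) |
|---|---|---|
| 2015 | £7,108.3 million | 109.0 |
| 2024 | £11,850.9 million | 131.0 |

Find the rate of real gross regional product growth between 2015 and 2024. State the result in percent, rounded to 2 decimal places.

Real gross regional product 2015 = 7108.3 / 1.090 = 6521.38.
Real gross regional product 2024 = 11850.9 / 1.310 = 9046.49.
Real growth = 9046.49 / 6521.38 − 1 = 0.3872.

38.72%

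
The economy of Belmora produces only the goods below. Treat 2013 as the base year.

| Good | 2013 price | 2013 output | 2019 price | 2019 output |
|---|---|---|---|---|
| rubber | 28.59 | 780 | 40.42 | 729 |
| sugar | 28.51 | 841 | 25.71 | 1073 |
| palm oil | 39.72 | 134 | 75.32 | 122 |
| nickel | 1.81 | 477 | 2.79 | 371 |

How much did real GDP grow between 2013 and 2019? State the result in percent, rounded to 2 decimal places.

8.55%

Real GDP 2013 = Nominal GDP 2013 = 28.59·780 + 28.51·841 + 39.72·134 + 1.81·477 = 52462.96.
Real GDP 2019 (at 2013 prices) = 28.59·729 + 28.51·1073 + 39.72·122 + 1.81·371 = 56950.69.
Real growth = 56950.69/52462.96 − 1 = 0.0855.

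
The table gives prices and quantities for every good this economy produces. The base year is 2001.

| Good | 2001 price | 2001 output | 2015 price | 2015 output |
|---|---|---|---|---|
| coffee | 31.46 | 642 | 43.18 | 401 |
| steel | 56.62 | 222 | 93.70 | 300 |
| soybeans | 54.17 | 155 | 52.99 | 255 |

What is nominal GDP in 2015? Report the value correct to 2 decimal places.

58937.63

Nominal GDP 2015 = Σ (p_2015 × q_2015) = 43.18·401 + 93.70·300 + 52.99·255 = 58937.63.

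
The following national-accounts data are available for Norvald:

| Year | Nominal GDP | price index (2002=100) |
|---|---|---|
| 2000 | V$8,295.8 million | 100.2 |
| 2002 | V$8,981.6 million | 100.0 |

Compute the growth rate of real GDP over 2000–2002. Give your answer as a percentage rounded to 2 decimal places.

8.48%

Deflate each year: 2000 → 8295.8/1.002 = 8279.24; 2002 → 8981.6/1.000 = 8981.60.
So real GDP changed by 8981.60/8279.24 − 1 = 0.0848, i.e. 8.48%.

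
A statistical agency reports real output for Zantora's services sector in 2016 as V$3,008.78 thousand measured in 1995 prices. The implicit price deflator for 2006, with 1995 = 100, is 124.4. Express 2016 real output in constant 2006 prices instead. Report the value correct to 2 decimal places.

V$3,742.92 thousand

Real output in 2006 prices = Real output in 1995 prices × (P_2006/P_1995) = 3008.78 × 1.244 = 3742.92.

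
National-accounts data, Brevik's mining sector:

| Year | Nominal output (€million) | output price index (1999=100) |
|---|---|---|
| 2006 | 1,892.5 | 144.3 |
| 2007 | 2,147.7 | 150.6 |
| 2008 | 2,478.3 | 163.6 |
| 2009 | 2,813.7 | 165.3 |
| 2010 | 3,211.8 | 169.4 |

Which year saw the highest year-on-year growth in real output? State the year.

2009

2007: real = 2147.7/1.506 = 1426.10; growth vs 2006 (1311.50) = 8.74%.
2008: real = 2478.3/1.636 = 1514.85; growth vs 2007 (1426.10) = 6.22%.
2009: real = 2813.7/1.653 = 1702.18; growth vs 2008 (1514.85) = 12.37%.
2010: real = 3211.8/1.694 = 1895.99; growth vs 2009 (1702.18) = 11.39%.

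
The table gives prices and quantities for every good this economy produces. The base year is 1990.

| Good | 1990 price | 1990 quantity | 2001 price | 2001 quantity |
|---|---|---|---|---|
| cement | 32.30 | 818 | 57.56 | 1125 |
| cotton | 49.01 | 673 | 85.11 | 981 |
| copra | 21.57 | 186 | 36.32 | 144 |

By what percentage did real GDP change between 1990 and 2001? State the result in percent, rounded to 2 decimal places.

Real GDP 1990 = Nominal GDP 1990 = 32.30·818 + 49.01·673 + 21.57·186 = 63417.15.
Real GDP 2001 (at 1990 prices) = 32.30·1125 + 49.01·981 + 21.57·144 = 87522.39.
Real growth = 87522.39/63417.15 − 1 = 0.3801.

38.01%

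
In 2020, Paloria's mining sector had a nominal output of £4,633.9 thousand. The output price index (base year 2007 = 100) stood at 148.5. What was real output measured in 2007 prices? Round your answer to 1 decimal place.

£3,120.5 thousand

Real output = Nominal / (output price index/100) = 4633.9 / 1.485 = 3120.47.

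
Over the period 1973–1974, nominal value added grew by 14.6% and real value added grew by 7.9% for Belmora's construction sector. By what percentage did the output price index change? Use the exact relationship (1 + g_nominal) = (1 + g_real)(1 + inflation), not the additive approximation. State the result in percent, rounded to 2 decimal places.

(1 + g_nom) = (1 + g_real)(1 + π), so π = 1.1460 / 1.0790 − 1 = 0.06209.

6.21%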